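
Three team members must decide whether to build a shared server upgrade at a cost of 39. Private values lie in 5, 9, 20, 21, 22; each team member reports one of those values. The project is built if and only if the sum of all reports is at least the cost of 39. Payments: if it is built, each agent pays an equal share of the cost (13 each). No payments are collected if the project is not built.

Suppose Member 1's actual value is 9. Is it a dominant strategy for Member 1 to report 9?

Consider the case where Member 2 reports 9 and Member 3 reports 21.
Truthful report 9: project built, pays 13, utility 9 - 13 = -4.
Report 5 instead: project not built, utility 0.
Since 0 > -4, reporting 5 is strictly better here, so truthful reporting is not dominant.

No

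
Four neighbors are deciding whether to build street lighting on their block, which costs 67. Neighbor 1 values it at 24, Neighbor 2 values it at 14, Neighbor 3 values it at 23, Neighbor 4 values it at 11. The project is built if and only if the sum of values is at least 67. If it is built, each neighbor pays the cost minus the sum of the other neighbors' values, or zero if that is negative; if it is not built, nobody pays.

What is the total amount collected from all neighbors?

52

Total value 72 ≥ cost 67, so it is built.
Neighbor 1: others sum to 48; max(0, 67 - 48) = 19.
Neighbor 2: others sum to 58; max(0, 67 - 58) = 9.
Neighbor 3: others sum to 49; max(0, 67 - 49) = 18.
Neighbor 4: others sum to 61; max(0, 67 - 61) = 6.
Total collected = 19 + 9 + 18 + 6 = 52.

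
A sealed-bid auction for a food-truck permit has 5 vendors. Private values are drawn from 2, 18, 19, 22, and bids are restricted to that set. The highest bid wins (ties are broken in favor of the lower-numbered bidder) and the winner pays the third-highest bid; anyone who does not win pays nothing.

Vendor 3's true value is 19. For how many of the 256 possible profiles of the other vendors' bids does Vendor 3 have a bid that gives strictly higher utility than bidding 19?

Others bid (2, 2, 2, 22): truth gives 0; bid 22 gives 17 > 0. Violating.
Others bid (2, 2, 18, 22): truth gives 0; bid 22 gives 1 > 0. Violating.
Others bid (2, 2, 22, 2): truth gives 0; bid 22 gives 17 > 0. Violating.
Others bid (2, 2, 22, 18): truth gives 0; bid 22 gives 1 > 0. Violating.
Others bid (2, 2, 2, 2): truth gives 17; no alternative beats it.
Others bid (2, 2, 2, 18): truth gives 17; no alternative beats it.
(Checking all 256 profiles: 32 have a profitable deviation, 224 do not.)

32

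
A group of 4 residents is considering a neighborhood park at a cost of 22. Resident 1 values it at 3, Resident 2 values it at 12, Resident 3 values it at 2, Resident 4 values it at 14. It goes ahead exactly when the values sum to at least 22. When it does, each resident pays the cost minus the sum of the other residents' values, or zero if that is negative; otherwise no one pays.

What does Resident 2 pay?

3

Total value 31 ≥ cost 22, so the project is built.
The other residents' values sum to 19.
Cost minus that sum is 22 - 19 = 3.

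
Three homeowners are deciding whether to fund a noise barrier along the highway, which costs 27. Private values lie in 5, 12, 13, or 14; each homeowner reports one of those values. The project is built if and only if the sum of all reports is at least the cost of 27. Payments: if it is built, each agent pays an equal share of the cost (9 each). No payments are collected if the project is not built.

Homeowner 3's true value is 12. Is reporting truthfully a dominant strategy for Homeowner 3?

Yes

Check each profile of the others' reports and compare truth against every alternative report.
Others report (5, 12): truth gives 3, best alternative gives 3.
Others report (5, 13): truth gives 3, best alternative gives 3.
Others report (5, 14): truth gives 3, best alternative gives 3.
Others report (12, 5): truth gives 3, best alternative gives 3.
Others report (12, 12): truth gives 3, best alternative gives 3.
Others report (12, 13): truth gives 3, best alternative gives 3.
(Remaining 10 profiles checked similarly; truth is weakly best in each.)
In every case the truthful report is at least as good as any alternative, so it is a dominant strategy.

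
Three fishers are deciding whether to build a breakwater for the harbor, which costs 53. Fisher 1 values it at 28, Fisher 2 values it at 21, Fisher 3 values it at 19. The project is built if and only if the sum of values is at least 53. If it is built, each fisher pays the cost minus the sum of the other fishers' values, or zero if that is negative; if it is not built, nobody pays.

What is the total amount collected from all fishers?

23

Total value 68 ≥ cost 53, so it is built.
Fisher 1: others sum to 40; max(0, 53 - 40) = 13.
Fisher 2: others sum to 47; max(0, 53 - 47) = 6.
Fisher 3: others sum to 49; max(0, 53 - 49) = 4.
Total collected = 13 + 6 + 4 = 23.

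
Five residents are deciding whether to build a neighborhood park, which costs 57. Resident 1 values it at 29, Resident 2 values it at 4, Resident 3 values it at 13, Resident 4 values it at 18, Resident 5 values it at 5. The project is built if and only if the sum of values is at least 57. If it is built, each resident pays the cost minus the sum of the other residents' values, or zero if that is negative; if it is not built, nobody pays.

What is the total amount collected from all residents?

Total value 69 ≥ cost 57, so it is built.
Resident 1: others sum to 40; max(0, 57 - 40) = 17.
Resident 2: others sum to 65; max(0, 57 - 65) = 0.
Resident 3: others sum to 56; max(0, 57 - 56) = 1.
Resident 4: others sum to 51; max(0, 57 - 51) = 6.
Resident 5: others sum to 64; max(0, 57 - 64) = 0.
Total collected = 17 + 0 + 1 + 6 + 0 = 24.

24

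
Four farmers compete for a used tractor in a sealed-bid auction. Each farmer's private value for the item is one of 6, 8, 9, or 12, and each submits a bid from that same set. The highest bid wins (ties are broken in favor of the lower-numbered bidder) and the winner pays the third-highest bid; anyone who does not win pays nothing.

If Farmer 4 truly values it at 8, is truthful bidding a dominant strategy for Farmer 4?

No

Consider the case where Farmer 1 bids 6, Farmer 2 bids 6 and Farmer 3 bids 8.
Truthful bid 8: loses, pays 0, utility 0.
Bid 9 instead: wins, pays 6, utility 8 - 6 = 2.
Since 2 > 0, bidding 9 is strictly better here, so truthful bidding is not dominant.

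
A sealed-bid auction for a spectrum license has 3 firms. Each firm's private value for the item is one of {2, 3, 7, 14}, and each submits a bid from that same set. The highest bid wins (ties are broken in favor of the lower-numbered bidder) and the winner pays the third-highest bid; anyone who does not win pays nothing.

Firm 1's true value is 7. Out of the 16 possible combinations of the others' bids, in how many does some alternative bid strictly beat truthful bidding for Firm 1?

4

Others bid (2, 14): truth gives 0; bid 14 gives 5 > 0. Violating.
Others bid (3, 14): truth gives 0; bid 14 gives 4 > 0. Violating.
Others bid (14, 2): truth gives 0; bid 14 gives 5 > 0. Violating.
Others bid (14, 3): truth gives 0; bid 14 gives 4 > 0. Violating.
Others bid (2, 2): truth gives 5; no alternative beats it.
Others bid (2, 3): truth gives 5; no alternative beats it.
(Checking all 16 profiles: 4 have a profitable deviation, 12 do not.)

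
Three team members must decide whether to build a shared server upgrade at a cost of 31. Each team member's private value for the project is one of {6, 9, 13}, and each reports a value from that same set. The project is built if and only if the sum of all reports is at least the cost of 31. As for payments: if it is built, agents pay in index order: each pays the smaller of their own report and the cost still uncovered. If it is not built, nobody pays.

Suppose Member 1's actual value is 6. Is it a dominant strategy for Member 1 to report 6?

Check each profile of the others' reports and compare truth against every alternative report.
Others report (9, 13): truth gives 0, best alternative gives -3.
Others report (13, 9): truth gives 0, best alternative gives -3.
Others report (13, 13): truth gives 0, best alternative gives -3.
Others report (6, 6): truth gives 0, best alternative gives 0.
Others report (6, 9): truth gives 0, best alternative gives 0.
Others report (6, 13): truth gives 0, best alternative gives 0.
(Remaining 3 profiles checked similarly; truth is weakly best in each.)
In every case the truthful report is at least as good as any alternative, so it is a dominant strategy.

Yes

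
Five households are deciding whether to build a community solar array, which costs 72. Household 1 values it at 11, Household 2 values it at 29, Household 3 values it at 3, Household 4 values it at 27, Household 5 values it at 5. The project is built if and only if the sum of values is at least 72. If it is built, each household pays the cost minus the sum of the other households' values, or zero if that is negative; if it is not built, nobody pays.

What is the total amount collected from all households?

60

Total value 75 ≥ cost 72, so it is built.
Household 1: others sum to 64; max(0, 72 - 64) = 8.
Household 2: others sum to 46; max(0, 72 - 46) = 26.
Household 3: others sum to 72; max(0, 72 - 72) = 0.
Household 4: others sum to 48; max(0, 72 - 48) = 24.
Household 5: others sum to 70; max(0, 72 - 70) = 2.
Total collected = 8 + 26 + 0 + 24 + 2 = 60.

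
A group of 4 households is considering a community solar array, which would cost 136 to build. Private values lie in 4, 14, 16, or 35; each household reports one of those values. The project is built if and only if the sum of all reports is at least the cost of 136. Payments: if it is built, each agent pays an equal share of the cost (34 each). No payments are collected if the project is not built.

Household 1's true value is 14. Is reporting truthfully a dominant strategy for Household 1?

Check each profile of the others' reports and compare truth against every alternative report.
Others report (4, 4, 4): truth gives 0, best alternative gives 0.
Others report (4, 4, 14): truth gives 0, best alternative gives 0.
Others report (4, 4, 16): truth gives 0, best alternative gives 0.
Others report (4, 4, 35): truth gives 0, best alternative gives 0.
Others report (4, 14, 4): truth gives 0, best alternative gives 0.
Others report (4, 14, 14): truth gives 0, best alternative gives 0.
(Remaining 58 profiles checked similarly; truth is weakly best in each.)
In every case the truthful report is at least as good as any alternative, so it is a dominant strategy.

Yes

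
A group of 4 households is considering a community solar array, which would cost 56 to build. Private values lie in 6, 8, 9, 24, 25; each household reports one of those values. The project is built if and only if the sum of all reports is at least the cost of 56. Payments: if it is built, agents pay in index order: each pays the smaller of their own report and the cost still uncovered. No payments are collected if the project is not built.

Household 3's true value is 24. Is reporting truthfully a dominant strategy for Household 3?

Consider the case where Household 1 reports 6, Household 2 reports 24 and Household 4 reports 24.
Truthful report 24: project built, pays 24, utility 24 - 24 = 0.
Report 6 instead: project built, pays 6, utility 24 - 6 = 18.
Since 18 > 0, reporting 6 is strictly better here, so truthful reporting is not dominant.

No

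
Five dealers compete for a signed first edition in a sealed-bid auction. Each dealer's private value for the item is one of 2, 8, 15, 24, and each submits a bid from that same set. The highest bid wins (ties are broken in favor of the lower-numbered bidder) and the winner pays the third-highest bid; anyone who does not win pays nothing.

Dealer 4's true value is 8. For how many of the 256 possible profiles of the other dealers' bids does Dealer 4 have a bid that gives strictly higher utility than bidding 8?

8

Others bid (2, 2, 2, 15): truth gives 0; bid 15 gives 6 > 0. Violating.
Others bid (2, 2, 2, 24): truth gives 0; bid 24 gives 6 > 0. Violating.
Others bid (2, 2, 8, 2): truth gives 0; bid 15 gives 6 > 0. Violating.
Others bid (2, 2, 15, 2): truth gives 0; bid 24 gives 6 > 0. Violating.
Others bid (2, 2, 2, 2): truth gives 6; no alternative beats it.
Others bid (2, 2, 2, 8): truth gives 6; no alternative beats it.
(Checking all 256 profiles: 8 have a profitable deviation, 248 do not.)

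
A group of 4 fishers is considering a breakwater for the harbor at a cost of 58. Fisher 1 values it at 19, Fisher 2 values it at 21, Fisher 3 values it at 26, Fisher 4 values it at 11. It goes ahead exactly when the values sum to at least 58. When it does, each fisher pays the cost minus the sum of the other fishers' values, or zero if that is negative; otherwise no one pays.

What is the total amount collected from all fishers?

9

Total value 77 ≥ cost 58, so it is built.
Fisher 1: others sum to 58; max(0, 58 - 58) = 0.
Fisher 2: others sum to 56; max(0, 58 - 56) = 2.
Fisher 3: others sum to 51; max(0, 58 - 51) = 7.
Fisher 4: others sum to 66; max(0, 58 - 66) = 0.
Total collected = 0 + 2 + 7 + 0 = 9.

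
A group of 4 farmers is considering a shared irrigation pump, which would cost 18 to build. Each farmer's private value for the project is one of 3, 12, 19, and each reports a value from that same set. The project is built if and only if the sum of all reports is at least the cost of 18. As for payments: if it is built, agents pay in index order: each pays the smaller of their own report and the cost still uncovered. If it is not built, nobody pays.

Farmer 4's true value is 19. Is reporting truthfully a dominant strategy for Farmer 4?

Yes

Check each profile of the others' reports and compare truth against every alternative report.
Others report (3, 3, 12): truth gives 19, best alternative gives 19.
Others report (3, 3, 19): truth gives 19, best alternative gives 19.
Others report (3, 12, 3): truth gives 19, best alternative gives 19.
Others report (3, 12, 12): truth gives 19, best alternative gives 19.
Others report (3, 12, 19): truth gives 19, best alternative gives 19.
Others report (3, 19, 3): truth gives 19, best alternative gives 19.
(Remaining 21 profiles checked similarly; truth is weakly best in each.)
In every case the truthful report is at least as good as any alternative, so it is a dominant strategy.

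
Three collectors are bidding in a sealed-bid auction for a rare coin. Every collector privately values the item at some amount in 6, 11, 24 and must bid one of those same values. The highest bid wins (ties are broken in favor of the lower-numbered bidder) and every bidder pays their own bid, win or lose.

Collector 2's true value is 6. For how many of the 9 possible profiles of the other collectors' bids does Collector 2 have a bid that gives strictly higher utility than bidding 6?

Others bid (6, 6): truth gives -6; bid 11 gives -5 > -6. Violating.
Others bid (6, 11): truth gives -6; bid 11 gives -5 > -6. Violating.
Others bid (6, 24): truth gives -6; no alternative beats it.
Others bid (11, 6): truth gives -6; no alternative beats it.
(Checking all 9 profiles: 2 have a profitable deviation, 7 do not.)

2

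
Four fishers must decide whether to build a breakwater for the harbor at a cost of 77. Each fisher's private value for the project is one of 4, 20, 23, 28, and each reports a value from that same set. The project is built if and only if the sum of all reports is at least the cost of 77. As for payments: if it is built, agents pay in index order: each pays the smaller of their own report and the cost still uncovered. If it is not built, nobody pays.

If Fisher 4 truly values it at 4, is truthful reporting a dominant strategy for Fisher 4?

Yes

Check each profile of the others' reports and compare truth against every alternative report.
Others report (4, 28, 28): truth gives 0, best alternative gives -13.
Others report (20, 20, 20): truth gives 0, best alternative gives -13.
Others report (28, 4, 28): truth gives 0, best alternative gives -13.
Others report (28, 28, 4): truth gives 0, best alternative gives -13.
Others report (20, 20, 23): truth gives 0, best alternative gives -10.
Others report (20, 23, 20): truth gives 0, best alternative gives -10.
(Remaining 58 profiles checked similarly; truth is weakly best in each.)
In every case the truthful report is at least as good as any alternative, so it is a dominant strategy.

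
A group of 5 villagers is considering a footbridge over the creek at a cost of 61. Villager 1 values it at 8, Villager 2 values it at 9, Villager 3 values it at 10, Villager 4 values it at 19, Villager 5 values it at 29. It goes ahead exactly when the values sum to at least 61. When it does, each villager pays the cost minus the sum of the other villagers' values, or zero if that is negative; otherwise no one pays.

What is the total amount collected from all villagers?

20

Total value 75 ≥ cost 61, so it is built.
Villager 1: others sum to 67; max(0, 61 - 67) = 0.
Villager 2: others sum to 66; max(0, 61 - 66) = 0.
Villager 3: others sum to 65; max(0, 61 - 65) = 0.
Villager 4: others sum to 56; max(0, 61 - 56) = 5.
Villager 5: others sum to 46; max(0, 61 - 46) = 15.
Total collected = 0 + 0 + 0 + 5 + 15 = 20.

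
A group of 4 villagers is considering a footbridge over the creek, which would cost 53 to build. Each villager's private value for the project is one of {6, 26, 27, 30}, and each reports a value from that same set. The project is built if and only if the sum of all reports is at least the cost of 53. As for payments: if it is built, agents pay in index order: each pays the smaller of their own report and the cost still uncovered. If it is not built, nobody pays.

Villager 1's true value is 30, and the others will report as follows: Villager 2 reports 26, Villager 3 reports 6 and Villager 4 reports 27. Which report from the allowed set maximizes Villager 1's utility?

6

Report 6: project built, pays 6, utility 30 - 6 = 24.
Report 26: project built, pays 26, utility 30 - 26 = 4.
Report 27: project built, pays 27, utility 30 - 27 = 3.
Report 30: project built, pays 30, utility 30 - 30 = 0.
The best choice is 6 with utility 24.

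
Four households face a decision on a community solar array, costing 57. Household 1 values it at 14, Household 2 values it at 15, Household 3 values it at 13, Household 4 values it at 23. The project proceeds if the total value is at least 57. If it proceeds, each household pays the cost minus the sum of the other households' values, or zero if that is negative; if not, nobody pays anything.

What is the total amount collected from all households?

33

Total value 65 ≥ cost 57, so it is built.
Household 1: others sum to 51; max(0, 57 - 51) = 6.
Household 2: others sum to 50; max(0, 57 - 50) = 7.
Household 3: others sum to 52; max(0, 57 - 52) = 5.
Household 4: others sum to 42; max(0, 57 - 42) = 15.
Total collected = 6 + 7 + 5 + 15 = 33.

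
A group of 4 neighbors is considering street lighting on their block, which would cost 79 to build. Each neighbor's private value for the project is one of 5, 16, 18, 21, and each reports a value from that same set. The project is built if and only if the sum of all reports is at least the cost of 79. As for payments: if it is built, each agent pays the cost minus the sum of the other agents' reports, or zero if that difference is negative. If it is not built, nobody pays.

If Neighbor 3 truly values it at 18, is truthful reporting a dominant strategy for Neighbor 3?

Yes

Check each profile of the others' reports and compare truth against every alternative report.
Others report (21, 21, 21): truth gives 2, best alternative gives 2.
Others report (5, 5, 5): truth gives 0, best alternative gives 0.
Others report (5, 5, 16): truth gives 0, best alternative gives 0.
Others report (5, 5, 18): truth gives 0, best alternative gives 0.
Others report (5, 5, 21): truth gives 0, best alternative gives 0.
Others report (5, 16, 5): truth gives 0, best alternative gives 0.
(Remaining 58 profiles checked similarly; truth is weakly best in each.)
In every case the truthful report is at least as good as any alternative, so it is a dominant strategy.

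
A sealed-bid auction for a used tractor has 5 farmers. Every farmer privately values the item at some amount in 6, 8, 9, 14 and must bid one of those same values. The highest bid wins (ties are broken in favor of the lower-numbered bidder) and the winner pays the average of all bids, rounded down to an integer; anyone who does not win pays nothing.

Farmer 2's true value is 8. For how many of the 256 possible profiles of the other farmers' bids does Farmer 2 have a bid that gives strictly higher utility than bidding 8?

Others bid (6, 6, 6, 9): truth gives 0; bid 9 gives 1 > 0. Violating.
Others bid (6, 6, 8, 9): truth gives 0; bid 9 gives 1 > 0. Violating.
Others bid (6, 6, 9, 6): truth gives 0; bid 9 gives 1 > 0. Violating.
Others bid (6, 6, 9, 8): truth gives 0; bid 9 gives 1 > 0. Violating.
Others bid (6, 6, 6, 6): truth gives 2; no alternative beats it.
Others bid (6, 6, 6, 8): truth gives 2; no alternative beats it.
(Checking all 256 profiles: 22 have a profitable deviation, 234 do not.)

22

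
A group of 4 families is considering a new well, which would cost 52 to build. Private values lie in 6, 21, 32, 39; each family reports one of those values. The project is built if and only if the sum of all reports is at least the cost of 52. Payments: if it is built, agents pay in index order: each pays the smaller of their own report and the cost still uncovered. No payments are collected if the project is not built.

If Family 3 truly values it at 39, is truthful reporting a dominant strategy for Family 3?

No

Consider the case where Family 1 reports 6, Family 2 reports 6 and Family 4 reports 21.
Truthful report 39: project built, pays 39, utility 39 - 39 = 0.
Report 21 instead: project built, pays 21, utility 39 - 21 = 18.
Since 18 > 0, reporting 21 is strictly better here, so truthful reporting is not dominant.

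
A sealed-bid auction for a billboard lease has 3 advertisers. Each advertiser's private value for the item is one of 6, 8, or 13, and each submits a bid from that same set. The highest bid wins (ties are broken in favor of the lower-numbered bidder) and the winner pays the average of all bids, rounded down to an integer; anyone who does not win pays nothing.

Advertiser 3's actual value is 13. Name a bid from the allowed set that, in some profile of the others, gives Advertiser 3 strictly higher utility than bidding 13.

Suppose Advertiser 1 bids 6 and Advertiser 2 bids 6.
Bid 13: wins, pays 8, utility 13 - 8 = 5.
Bid 8: wins, pays 6, utility 13 - 6 = 7.
So bidding 8 beats truth here (7 > 5).

8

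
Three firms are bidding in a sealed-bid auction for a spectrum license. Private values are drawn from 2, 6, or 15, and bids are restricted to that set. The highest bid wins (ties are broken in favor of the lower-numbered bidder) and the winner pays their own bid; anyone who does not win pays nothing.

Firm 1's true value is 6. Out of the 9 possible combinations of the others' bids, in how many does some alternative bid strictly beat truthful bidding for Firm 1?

Others bid (2, 2): truth gives 0; bid 2 gives 4 > 0. Violating.
Others bid (2, 6): truth gives 0; no alternative beats it.
Others bid (2, 15): truth gives 0; no alternative beats it.
(Checking all 9 profiles: 1 has a profitable deviation, 8 do not.)

1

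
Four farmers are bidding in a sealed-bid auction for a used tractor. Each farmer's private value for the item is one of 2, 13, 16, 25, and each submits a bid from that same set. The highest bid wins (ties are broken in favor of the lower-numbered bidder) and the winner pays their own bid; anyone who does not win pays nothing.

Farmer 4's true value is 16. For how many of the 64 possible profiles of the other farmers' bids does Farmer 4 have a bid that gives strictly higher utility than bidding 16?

1

Others bid (2, 2, 2): truth gives 0; bid 13 gives 3 > 0. Violating.
Others bid (2, 2, 13): truth gives 0; no alternative beats it.
Others bid (2, 2, 16): truth gives 0; no alternative beats it.
(Checking all 64 profiles: 1 has a profitable deviation, 63 do not.)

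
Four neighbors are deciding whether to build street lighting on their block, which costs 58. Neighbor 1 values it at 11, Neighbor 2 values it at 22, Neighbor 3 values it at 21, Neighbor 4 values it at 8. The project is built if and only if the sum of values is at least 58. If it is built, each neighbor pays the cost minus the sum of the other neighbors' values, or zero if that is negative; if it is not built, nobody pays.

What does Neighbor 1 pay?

Total value 62 ≥ cost 58, so the project is built.
The other neighbors' values sum to 51.
Cost minus that sum is 58 - 51 = 7.

7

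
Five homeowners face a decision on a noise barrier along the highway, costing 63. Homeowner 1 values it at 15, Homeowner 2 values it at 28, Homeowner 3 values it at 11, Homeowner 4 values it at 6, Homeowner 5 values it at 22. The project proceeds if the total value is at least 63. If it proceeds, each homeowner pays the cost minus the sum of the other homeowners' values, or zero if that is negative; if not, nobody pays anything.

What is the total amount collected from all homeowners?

12

Total value 82 ≥ cost 63, so it is built.
Homeowner 1: others sum to 67; max(0, 63 - 67) = 0.
Homeowner 2: others sum to 54; max(0, 63 - 54) = 9.
Homeowner 3: others sum to 71; max(0, 63 - 71) = 0.
Homeowner 4: others sum to 76; max(0, 63 - 76) = 0.
Homeowner 5: others sum to 60; max(0, 63 - 60) = 3.
Total collected = 0 + 9 + 0 + 0 + 3 = 12.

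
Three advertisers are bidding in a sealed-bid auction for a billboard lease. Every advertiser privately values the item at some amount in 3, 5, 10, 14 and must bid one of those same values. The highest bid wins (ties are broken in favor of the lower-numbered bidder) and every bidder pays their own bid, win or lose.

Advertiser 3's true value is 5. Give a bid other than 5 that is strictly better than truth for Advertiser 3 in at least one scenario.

3

Suppose Advertiser 1 bids 3 and Advertiser 2 bids 5.
Bid 5: loses but pays 5, utility -5.
Bid 3: loses but pays 3, utility -3.
So bidding 3 beats truth here (-3 > -5).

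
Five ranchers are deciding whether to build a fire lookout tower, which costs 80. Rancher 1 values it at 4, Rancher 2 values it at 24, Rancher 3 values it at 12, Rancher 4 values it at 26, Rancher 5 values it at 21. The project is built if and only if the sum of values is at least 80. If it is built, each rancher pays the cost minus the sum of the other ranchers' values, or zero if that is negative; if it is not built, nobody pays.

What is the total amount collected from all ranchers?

55

Total value 87 ≥ cost 80, so it is built.
Rancher 1: others sum to 83; max(0, 80 - 83) = 0.
Rancher 2: others sum to 63; max(0, 80 - 63) = 17.
Rancher 3: others sum to 75; max(0, 80 - 75) = 5.
Rancher 4: others sum to 61; max(0, 80 - 61) = 19.
Rancher 5: others sum to 66; max(0, 80 - 66) = 14.
Total collected = 0 + 17 + 5 + 19 + 14 = 55.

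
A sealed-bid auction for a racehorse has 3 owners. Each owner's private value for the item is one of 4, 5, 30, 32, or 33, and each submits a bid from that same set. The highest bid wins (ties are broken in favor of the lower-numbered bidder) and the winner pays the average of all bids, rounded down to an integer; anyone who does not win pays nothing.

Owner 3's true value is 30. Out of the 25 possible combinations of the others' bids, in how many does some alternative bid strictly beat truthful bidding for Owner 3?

Others bid (4, 4): truth gives 18; bid 5 gives 26 > 18. Violating.
Others bid (4, 30): truth gives 0; bid 32 gives 8 > 0. Violating.
Others bid (4, 32): truth gives 0; bid 33 gives 7 > 0. Violating.
Others bid (5, 30): truth gives 0; bid 32 gives 8 > 0. Violating.
Others bid (4, 5): truth gives 17; no alternative beats it.
Others bid (4, 33): truth gives 0; no alternative beats it.
(Checking all 25 profiles: 9 have a profitable deviation, 16 do not.)

9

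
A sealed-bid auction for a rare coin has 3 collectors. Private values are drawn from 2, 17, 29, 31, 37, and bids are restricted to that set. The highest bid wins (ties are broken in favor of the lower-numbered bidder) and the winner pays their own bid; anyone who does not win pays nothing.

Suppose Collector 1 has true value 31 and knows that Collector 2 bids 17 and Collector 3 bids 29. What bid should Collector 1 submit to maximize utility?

Bid 2: loses, pays 0, utility 0.
Bid 17: loses, pays 0, utility 0.
Bid 29: wins, pays 29, utility 31 - 29 = 2.
Bid 31: wins, pays 31, utility 31 - 31 = 0.
Bid 37: wins, pays 37, utility 31 - 37 = -6.
The best choice is 29 with utility 2.

29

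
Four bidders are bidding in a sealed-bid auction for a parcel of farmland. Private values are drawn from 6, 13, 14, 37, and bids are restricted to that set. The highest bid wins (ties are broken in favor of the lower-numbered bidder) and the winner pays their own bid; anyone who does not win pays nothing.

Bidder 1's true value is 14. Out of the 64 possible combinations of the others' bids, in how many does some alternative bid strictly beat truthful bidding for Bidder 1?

8

Others bid (6, 6, 6): truth gives 0; bid 6 gives 8 > 0. Violating.
Others bid (6, 6, 13): truth gives 0; bid 13 gives 1 > 0. Violating.
Others bid (6, 13, 6): truth gives 0; bid 13 gives 1 > 0. Violating.
Others bid (6, 13, 13): truth gives 0; bid 13 gives 1 > 0. Violating.
Others bid (6, 6, 14): truth gives 0; no alternative beats it.
Others bid (6, 6, 37): truth gives 0; no alternative beats it.
(Checking all 64 profiles: 8 have a profitable deviation, 56 do not.)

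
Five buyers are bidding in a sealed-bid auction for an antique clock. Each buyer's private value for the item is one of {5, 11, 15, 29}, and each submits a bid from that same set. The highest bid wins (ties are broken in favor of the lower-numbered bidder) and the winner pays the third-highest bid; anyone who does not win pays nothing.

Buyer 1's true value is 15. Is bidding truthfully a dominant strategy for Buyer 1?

No

Consider the case where Buyer 2 bids 5, Buyer 3 bids 5, Buyer 4 bids 5 and Buyer 5 bids 29.
Truthful bid 15: loses, pays 0, utility 0.
Bid 29 instead: wins, pays 5, utility 15 - 5 = 10.
Since 10 > 0, bidding 29 is strictly better here, so truthful bidding is not dominant.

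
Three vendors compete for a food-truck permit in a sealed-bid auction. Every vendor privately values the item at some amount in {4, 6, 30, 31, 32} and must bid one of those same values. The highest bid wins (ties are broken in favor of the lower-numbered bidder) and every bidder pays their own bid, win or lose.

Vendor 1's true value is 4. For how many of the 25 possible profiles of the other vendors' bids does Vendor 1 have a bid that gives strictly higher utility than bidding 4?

3

Others bid (4, 6): truth gives -4; bid 6 gives -2 > -4. Violating.
Others bid (6, 4): truth gives -4; bid 6 gives -2 > -4. Violating.
Others bid (6, 6): truth gives -4; bid 6 gives -2 > -4. Violating.
Others bid (4, 4): truth gives 0; no alternative beats it.
Others bid (4, 30): truth gives -4; no alternative beats it.
(Checking all 25 profiles: 3 have a profitable deviation, 22 do not.)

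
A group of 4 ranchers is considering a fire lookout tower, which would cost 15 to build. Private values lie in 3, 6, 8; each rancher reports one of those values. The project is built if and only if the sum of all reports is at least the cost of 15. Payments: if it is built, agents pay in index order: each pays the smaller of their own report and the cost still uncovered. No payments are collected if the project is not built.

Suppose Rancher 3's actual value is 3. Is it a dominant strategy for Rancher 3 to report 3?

Yes

Check each profile of the others' reports and compare truth against every alternative report.
Others report (3, 3, 3): truth gives 0, best alternative gives -3.
Others report (3, 3, 6): truth gives 0, best alternative gives -3.
Others report (3, 3, 8): truth gives 0, best alternative gives -3.
Others report (3, 6, 3): truth gives 0, best alternative gives -3.
Others report (3, 6, 6): truth gives 0, best alternative gives -3.
Others report (3, 6, 8): truth gives 0, best alternative gives -3.
(Remaining 21 profiles checked similarly; truth is weakly best in each.)
In every case the truthful report is at least as good as any alternative, so it is a dominant strategy.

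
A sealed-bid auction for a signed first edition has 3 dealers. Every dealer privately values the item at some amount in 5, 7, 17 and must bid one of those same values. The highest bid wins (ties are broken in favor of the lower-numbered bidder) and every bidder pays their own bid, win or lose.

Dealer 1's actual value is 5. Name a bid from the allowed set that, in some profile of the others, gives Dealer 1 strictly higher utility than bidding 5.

7

Suppose Dealer 2 bids 5 and Dealer 3 bids 7.
Bid 5: loses but pays 5, utility -5.
Bid 7: wins, pays 7, utility 5 - 7 = -2.
So bidding 7 beats truth here (-2 > -5).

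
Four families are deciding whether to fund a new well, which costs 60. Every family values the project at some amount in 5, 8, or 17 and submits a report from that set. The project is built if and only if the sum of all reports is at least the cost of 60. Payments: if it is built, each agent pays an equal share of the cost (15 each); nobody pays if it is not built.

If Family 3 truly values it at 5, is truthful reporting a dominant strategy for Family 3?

Yes

Check each profile of the others' reports and compare truth against every alternative report.
Others report (5, 5, 5): truth gives 0, best alternative gives 0.
Others report (5, 5, 8): truth gives 0, best alternative gives 0.
Others report (5, 5, 17): truth gives 0, best alternative gives 0.
Others report (5, 8, 5): truth gives 0, best alternative gives 0.
Others report (5, 8, 8): truth gives 0, best alternative gives 0.
Others report (5, 8, 17): truth gives 0, best alternative gives 0.
(Remaining 21 profiles checked similarly; truth is weakly best in each.)
In every case the truthful report is at least as good as any alternative, so it is a dominant strategy.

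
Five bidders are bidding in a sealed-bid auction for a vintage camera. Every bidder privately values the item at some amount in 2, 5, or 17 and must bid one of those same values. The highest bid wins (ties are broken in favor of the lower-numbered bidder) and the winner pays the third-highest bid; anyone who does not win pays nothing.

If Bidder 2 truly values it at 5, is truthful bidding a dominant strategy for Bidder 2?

Consider the case where Bidder 1 bids 2, Bidder 3 bids 2, Bidder 4 bids 2 and Bidder 5 bids 17.
Truthful bid 5: loses, pays 0, utility 0.
Bid 17 instead: wins, pays 2, utility 5 - 2 = 3.
Since 3 > 0, bidding 17 is strictly better here, so truthful bidding is not dominant.

No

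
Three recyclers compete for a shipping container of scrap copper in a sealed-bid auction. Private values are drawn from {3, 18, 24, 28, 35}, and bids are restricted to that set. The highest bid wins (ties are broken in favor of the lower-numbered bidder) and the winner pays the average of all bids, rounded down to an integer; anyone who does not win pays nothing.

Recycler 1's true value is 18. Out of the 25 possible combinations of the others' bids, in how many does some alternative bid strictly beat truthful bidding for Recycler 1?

Others bid (3, 3): truth gives 10; bid 3 gives 15 > 10. Violating.
Others bid (3, 24): truth gives 0; bid 24 gives 1 > 0. Violating.
Others bid (24, 3): truth gives 0; bid 24 gives 1 > 0. Violating.
Others bid (3, 18): truth gives 5; no alternative beats it.
Others bid (3, 28): truth gives 0; no alternative beats it.
(Checking all 25 profiles: 3 have a profitable deviation, 22 do not.)

3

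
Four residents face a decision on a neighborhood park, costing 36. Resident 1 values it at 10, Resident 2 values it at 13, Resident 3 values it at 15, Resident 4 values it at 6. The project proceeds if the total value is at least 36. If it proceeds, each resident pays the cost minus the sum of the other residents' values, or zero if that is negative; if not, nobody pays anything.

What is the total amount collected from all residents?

Total value 44 ≥ cost 36, so it is built.
Resident 1: others sum to 34; max(0, 36 - 34) = 2.
Resident 2: others sum to 31; max(0, 36 - 31) = 5.
Resident 3: others sum to 29; max(0, 36 - 29) = 7.
Resident 4: others sum to 38; max(0, 36 - 38) = 0.
Total collected = 2 + 5 + 7 + 0 = 14.

14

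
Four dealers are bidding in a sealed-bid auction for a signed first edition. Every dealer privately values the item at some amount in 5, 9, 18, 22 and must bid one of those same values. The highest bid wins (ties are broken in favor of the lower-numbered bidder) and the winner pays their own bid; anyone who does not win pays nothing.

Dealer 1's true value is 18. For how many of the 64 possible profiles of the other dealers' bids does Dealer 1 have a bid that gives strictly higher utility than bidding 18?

8

Others bid (5, 5, 5): truth gives 0; bid 5 gives 13 > 0. Violating.
Others bid (5, 5, 9): truth gives 0; bid 9 gives 9 > 0. Violating.
Others bid (5, 9, 5): truth gives 0; bid 9 gives 9 > 0. Violating.
Others bid (5, 9, 9): truth gives 0; bid 9 gives 9 > 0. Violating.
Others bid (5, 5, 18): truth gives 0; no alternative beats it.
Others bid (5, 5, 22): truth gives 0; no alternative beats it.
(Checking all 64 profiles: 8 have a profitable deviation, 56 do not.)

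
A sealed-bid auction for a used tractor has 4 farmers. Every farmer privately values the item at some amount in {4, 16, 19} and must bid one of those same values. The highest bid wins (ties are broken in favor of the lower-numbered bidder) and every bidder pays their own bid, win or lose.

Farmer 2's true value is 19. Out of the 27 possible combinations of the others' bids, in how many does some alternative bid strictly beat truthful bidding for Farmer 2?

13

Others bid (4, 4, 4): truth gives 0; bid 16 gives 3 > 0. Violating.
Others bid (4, 4, 16): truth gives 0; bid 16 gives 3 > 0. Violating.
Others bid (4, 16, 4): truth gives 0; bid 16 gives 3 > 0. Violating.
Others bid (4, 16, 16): truth gives 0; bid 16 gives 3 > 0. Violating.
Others bid (4, 4, 19): truth gives 0; no alternative beats it.
Others bid (4, 16, 19): truth gives 0; no alternative beats it.
(Checking all 27 profiles: 13 have a profitable deviation, 14 do not.)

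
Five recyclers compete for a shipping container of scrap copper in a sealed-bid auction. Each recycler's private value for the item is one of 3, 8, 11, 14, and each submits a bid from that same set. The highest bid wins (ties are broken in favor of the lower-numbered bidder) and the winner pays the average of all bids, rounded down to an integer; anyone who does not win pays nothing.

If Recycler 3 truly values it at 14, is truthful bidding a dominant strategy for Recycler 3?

Consider the case where Recycler 1 bids 3, Recycler 2 bids 3, Recycler 4 bids 3 and Recycler 5 bids 3.
Truthful bid 14: wins, pays 5, utility 14 - 5 = 9.
Bid 8 instead: wins, pays 4, utility 14 - 4 = 10.
Since 10 > 9, bidding 8 is strictly better here, so truthful bidding is not dominant.

No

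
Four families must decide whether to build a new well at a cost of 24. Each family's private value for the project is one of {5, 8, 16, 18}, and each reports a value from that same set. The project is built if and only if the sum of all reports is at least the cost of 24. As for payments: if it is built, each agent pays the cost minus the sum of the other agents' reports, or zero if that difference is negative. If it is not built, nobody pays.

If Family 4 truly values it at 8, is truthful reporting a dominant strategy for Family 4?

Yes

Check each profile of the others' reports and compare truth against every alternative report.
Others report (5, 5, 16): truth gives 8, best alternative gives 8.
Others report (5, 5, 18): truth gives 8, best alternative gives 8.
Others report (5, 8, 16): truth gives 8, best alternative gives 8.
Others report (5, 8, 18): truth gives 8, best alternative gives 8.
Others report (5, 16, 5): truth gives 8, best alternative gives 8.
Others report (5, 16, 8): truth gives 8, best alternative gives 8.
(Remaining 58 profiles checked similarly; truth is weakly best in each.)
In every case the truthful report is at least as good as any alternative, so it is a dominant strategy.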